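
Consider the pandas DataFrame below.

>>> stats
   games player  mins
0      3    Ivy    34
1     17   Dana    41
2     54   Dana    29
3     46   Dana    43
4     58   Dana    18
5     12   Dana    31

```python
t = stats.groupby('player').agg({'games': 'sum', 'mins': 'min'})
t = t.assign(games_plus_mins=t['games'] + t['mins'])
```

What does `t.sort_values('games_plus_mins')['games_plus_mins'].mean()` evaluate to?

group by player: sum(games), min(mins):
        games  mins
player             
Dana      187    18
Ivy         3    34
add column games_plus_mins = t['games'] + t['mins']:
        games  mins  games_plus_mins
player                              
Dana      187    18              205
Ivy         3    34               37
sort by games_plus_mins:
        games  mins  games_plus_mins
player                              
Ivy         3    34               37
Dana      187    18              205
Reading off the mean of column 'games_plus_mins', we get 121.0.

121.0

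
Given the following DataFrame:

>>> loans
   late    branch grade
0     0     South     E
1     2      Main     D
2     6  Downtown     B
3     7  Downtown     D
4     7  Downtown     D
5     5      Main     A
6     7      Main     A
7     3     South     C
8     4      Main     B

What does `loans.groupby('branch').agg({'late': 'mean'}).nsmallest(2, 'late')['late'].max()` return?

group by branch, mean of late:
              late
branch            
Downtown  6.666667
Main      4.500000
South     1.500000
take 2 rows with smallest late:
        late
branch      
South    1.5
Main     4.5

4.5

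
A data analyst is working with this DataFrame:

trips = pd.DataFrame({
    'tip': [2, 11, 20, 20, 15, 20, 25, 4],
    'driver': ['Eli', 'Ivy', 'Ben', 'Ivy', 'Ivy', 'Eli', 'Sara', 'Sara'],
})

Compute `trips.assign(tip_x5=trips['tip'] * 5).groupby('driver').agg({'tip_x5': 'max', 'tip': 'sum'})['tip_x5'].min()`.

add column tip_x5 = trips['tip'] * 5:
   tip driver  tip_x5
0    2    Eli      10
1   11    Ivy      55
2   20    Ben     100
3   20    Ivy     100
4   15    Ivy      75
5   20    Eli     100
6   25   Sara     125
7    4   Sara      20
group by driver: max(tip_x5), sum(tip):
        tip_x5  tip
driver             
Ben        100   20
Eli        100   22
Ivy        100   46
Sara       125   29
Reading off the min of column 'tip_x5', we get 100.

100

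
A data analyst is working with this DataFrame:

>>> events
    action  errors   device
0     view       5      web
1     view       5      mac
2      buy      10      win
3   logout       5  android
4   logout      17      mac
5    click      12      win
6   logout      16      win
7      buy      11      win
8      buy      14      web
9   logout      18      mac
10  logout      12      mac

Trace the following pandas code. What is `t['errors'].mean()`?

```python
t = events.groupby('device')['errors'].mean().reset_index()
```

9.9375

group by device, mean of errors:
device
android     5.00
mac        13.00
web         9.50
win        12.25
Name: errors, dtype: float64
reset_index():
    device  errors
0  android    5.00
1      mac   13.00
2      web    9.50
3      win   12.25
Reading off the mean of column 'errors', we get 9.9375.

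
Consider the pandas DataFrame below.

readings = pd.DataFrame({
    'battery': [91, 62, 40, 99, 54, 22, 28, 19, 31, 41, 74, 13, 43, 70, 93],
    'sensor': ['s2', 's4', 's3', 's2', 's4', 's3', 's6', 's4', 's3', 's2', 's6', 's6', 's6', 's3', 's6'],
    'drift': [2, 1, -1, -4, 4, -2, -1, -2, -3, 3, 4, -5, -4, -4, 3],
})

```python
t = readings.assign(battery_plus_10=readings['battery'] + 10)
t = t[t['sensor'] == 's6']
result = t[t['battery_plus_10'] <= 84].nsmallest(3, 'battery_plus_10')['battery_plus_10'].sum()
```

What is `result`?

114

add column battery_plus_10 = readings['battery'] + 10:
    battery sensor  drift  battery_plus_10
0        91     s2      2              101
1        62     s4      1               72
2        40     s3     -1               50
3        99     s2     -4              109
4        54     s4      4               64
5        22     s3     -2               32
6        28     s6     -1               38
7        19     s4     -2               29
8        31     s3     -3               41
9        41     s2      3               51
10       74     s6      4               84
11       13     s6     -5               23
12       43     s6     -4               53
13       70     s3     -4               80
14       93     s6      3              103
filter rows where sensor == 's6':
    battery sensor  drift  battery_plus_10
6        28     s6     -1               38
10       74     s6      4               84
11       13     s6     -5               23
12       43     s6     -4               53
14       93     s6      3              103
filter rows where battery_plus_10 <= 84:
    battery sensor  drift  battery_plus_10
6        28     s6     -1               38
10       74     s6      4               84
11       13     s6     -5               23
12       43     s6     -4               53
take 3 rows with smallest battery_plus_10:
    battery sensor  drift  battery_plus_10
11       13     s6     -5               23
6        28     s6     -1               38
12       43     s6     -4               53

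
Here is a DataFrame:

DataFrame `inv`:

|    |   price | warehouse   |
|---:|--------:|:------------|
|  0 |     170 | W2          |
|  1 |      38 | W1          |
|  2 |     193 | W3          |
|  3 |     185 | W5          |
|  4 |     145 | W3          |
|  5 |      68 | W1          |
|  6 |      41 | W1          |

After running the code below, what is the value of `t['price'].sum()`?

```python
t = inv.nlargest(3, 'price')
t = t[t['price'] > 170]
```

378

take 3 rows with largest price:
   price warehouse
2    193        W3
3    185        W5
0    170        W2
filter rows where price > 170:
   price warehouse
2    193        W3
3    185        W5
So sum() = 378.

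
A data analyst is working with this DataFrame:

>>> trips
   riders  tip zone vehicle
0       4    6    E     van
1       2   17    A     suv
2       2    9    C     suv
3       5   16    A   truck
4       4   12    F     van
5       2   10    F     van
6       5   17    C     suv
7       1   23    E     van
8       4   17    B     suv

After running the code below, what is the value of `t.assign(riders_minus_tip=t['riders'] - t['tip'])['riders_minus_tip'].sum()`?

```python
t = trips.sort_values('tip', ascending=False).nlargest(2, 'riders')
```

sort by tip descending:
   riders  tip zone vehicle
7       1   23    E     van
1       2   17    A     suv
6       5   17    C     suv
8       4   17    B     suv
3       5   16    A   truck
4       4   12    F     van
5       2   10    F     van
2       2    9    C     suv
0       4    6    E     van
take 2 rows with largest riders:
   riders  tip zone vehicle
6       5   17    C     suv
3       5   16    A   truck
add column riders_minus_tip = t['riders'] - t['tip']:
   riders  tip zone vehicle  riders_minus_tip
6       5   17    C     suv               -12
3       5   16    A   truck               -11

-23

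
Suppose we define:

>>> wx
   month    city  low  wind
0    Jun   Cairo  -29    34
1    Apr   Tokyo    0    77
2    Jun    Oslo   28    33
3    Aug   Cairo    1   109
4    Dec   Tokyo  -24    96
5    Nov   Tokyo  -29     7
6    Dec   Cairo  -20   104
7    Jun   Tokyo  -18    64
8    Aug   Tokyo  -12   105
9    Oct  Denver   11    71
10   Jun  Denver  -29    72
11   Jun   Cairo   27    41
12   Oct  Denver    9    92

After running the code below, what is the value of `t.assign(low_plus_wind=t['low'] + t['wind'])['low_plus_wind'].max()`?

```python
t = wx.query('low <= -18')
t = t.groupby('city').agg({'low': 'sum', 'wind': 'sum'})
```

96

filter rows where low <= -18:
   month    city  low  wind
0    Jun   Cairo  -29    34
4    Dec   Tokyo  -24    96
5    Nov   Tokyo  -29     7
6    Dec   Cairo  -20   104
7    Jun   Tokyo  -18    64
10   Jun  Denver  -29    72
group by city: sum(low), sum(wind):
        low  wind
city             
Cairo   -49   138
Denver  -29    72
Tokyo   -71   167
add column low_plus_wind = t['low'] + t['wind']:
        low  wind  low_plus_wind
city                            
Cairo   -49   138             89
Denver  -29    72             43
Tokyo   -71   167             96
Taking the max of column 'low_plus_wind' gives 96.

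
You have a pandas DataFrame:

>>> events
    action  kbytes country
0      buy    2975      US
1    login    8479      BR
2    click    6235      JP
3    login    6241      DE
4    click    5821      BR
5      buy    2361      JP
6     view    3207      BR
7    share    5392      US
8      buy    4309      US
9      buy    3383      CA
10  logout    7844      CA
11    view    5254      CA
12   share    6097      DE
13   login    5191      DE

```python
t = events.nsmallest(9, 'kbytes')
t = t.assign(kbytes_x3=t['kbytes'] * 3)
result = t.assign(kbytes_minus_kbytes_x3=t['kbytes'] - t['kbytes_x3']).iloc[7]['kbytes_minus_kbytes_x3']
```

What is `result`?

-10784

take 9 rows with smallest kbytes:
   action  kbytes country
5     buy    2361      JP
0     buy    2975      US
6    view    3207      BR
9     buy    3383      CA
8     buy    4309      US
13  login    5191      DE
11   view    5254      CA
7   share    5392      US
4   click    5821      BR
add column kbytes_x3 = t['kbytes'] * 3:
   action  kbytes country  kbytes_x3
5     buy    2361      JP       7083
0     buy    2975      US       8925
6    view    3207      BR       9621
9     buy    3383      CA      10149
8     buy    4309      US      12927
13  login    5191      DE      15573
11   view    5254      CA      15762
7   share    5392      US      16176
4   click    5821      BR      17463
add column kbytes_minus_kbytes_x3 = t['kbytes'] - t['kbytes_x3']:
   action  kbytes country  kbytes_x3  kbytes_minus_kbytes_x3
5     buy    2361      JP       7083                   -4722
0     buy    2975      US       8925                   -5950
6    view    3207      BR       9621                   -6414
9     buy    3383      CA      10149                   -6766
8     buy    4309      US      12927                   -8618
13  login    5191      DE      15573                  -10382
11   view    5254      CA      15762                  -10508
7   share    5392      US      16176                  -10784
4   click    5821      BR      17463                  -11642
Hence -10784.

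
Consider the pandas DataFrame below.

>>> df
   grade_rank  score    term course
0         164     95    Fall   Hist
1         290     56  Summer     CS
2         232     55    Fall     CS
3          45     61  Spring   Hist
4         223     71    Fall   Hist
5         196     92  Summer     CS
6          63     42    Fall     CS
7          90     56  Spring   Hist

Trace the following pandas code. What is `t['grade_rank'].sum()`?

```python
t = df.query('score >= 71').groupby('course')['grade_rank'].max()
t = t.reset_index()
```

419

filter rows where score >= 71:
   grade_rank  score    term course
0         164     95    Fall   Hist
4         223     71    Fall   Hist
5         196     92  Summer     CS
group by course, max of grade_rank:
course
CS      196
Hist    223
Name: grade_rank, dtype: int64
reset_index():
  course  grade_rank
0     CS         196
1   Hist         223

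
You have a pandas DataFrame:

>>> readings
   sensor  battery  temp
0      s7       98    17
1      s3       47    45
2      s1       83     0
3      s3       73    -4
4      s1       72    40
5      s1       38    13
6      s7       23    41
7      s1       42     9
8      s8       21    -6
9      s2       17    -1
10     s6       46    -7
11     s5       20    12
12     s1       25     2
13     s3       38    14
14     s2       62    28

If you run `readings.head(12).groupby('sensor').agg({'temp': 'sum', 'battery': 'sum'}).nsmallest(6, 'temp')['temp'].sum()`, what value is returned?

take first 12 rows:
   sensor  battery  temp
0      s7       98    17
1      s3       47    45
2      s1       83     0
3      s3       73    -4
4      s1       72    40
5      s1       38    13
6      s7       23    41
7      s1       42     9
8      s8       21    -6
9      s2       17    -1
10     s6       46    -7
11     s5       20    12
group by sensor: sum(temp), sum(battery):
        temp  battery
sensor               
s1        62      235
s2        -1       17
s3        41      120
s5        12       20
s6        -7       46
s7        58      121
s8        -6       21
take 6 rows with smallest temp:
        temp  battery
sensor               
s6        -7       46
s8        -6       21
s2        -1       17
s5        12       20
s3        41      120
s7        58      121

97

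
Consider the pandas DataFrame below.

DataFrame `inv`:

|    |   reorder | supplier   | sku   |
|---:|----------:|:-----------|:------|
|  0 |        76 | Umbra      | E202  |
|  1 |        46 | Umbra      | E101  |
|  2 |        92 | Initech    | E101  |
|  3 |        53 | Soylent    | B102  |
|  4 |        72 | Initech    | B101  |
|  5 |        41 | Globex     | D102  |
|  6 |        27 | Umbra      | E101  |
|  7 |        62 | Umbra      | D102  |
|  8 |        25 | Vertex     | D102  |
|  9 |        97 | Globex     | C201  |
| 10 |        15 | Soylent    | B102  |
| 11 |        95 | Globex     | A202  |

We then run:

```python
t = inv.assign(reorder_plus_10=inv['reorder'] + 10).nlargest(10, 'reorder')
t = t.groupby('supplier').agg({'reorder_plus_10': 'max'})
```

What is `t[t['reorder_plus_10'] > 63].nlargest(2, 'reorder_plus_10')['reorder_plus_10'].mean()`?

add column reorder_plus_10 = inv['reorder'] + 10:
    reorder supplier   sku  reorder_plus_10
0        76    Umbra  E202               86
1        46    Umbra  E101               56
2        92  Initech  E101              102
3        53  Soylent  B102               63
4        72  Initech  B101               82
5        41   Globex  D102               51
6        27    Umbra  E101               37
7        62    Umbra  D102               72
8        25   Vertex  D102               35
9        97   Globex  C201              107
10       15  Soylent  B102               25
11       95   Globex  A202              105
take 10 rows with largest reorder:
    reorder supplier   sku  reorder_plus_10
9        97   Globex  C201              107
11       95   Globex  A202              105
2        92  Initech  E101              102
0        76    Umbra  E202               86
4        72  Initech  B101               82
7        62    Umbra  D102               72
3        53  Soylent  B102               63
1        46    Umbra  E101               56
5        41   Globex  D102               51
6        27    Umbra  E101               37
group by supplier, max of reorder_plus_10:
          reorder_plus_10
supplier                 
Globex                107
Initech               102
Soylent                63
Umbra                  86
filter rows where reorder_plus_10 > 63:
          reorder_plus_10
supplier                 
Globex                107
Initech               102
Umbra                  86
take 2 rows with largest reorder_plus_10:
          reorder_plus_10
supplier                 
Globex                107
Initech               102

104.5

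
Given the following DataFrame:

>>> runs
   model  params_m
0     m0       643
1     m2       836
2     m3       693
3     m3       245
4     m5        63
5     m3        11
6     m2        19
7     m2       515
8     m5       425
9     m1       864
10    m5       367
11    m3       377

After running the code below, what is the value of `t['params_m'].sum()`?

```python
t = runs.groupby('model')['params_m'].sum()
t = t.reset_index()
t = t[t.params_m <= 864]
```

2362

group by model, sum of params_m:
model
m0     643
m1     864
m2    1370
m3    1326
m5     855
Name: params_m, dtype: int64
reset_index():
  model  params_m
0    m0       643
1    m1       864
2    m2      1370
3    m3      1326
4    m5       855
filter rows where params_m <= 864:
  model  params_m
0    m0       643
1    m1       864
4    m5       855
Taking the sum of column 'params_m' gives 2362.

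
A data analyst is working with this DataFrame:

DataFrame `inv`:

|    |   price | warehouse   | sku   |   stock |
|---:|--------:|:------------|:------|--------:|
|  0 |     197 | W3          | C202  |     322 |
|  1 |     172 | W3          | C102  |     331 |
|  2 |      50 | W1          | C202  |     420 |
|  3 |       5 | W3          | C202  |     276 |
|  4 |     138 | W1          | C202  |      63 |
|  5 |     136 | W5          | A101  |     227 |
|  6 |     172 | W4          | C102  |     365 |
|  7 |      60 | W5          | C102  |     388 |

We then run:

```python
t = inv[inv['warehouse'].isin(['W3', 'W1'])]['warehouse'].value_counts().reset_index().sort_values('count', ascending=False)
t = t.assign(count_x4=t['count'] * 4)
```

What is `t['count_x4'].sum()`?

20

filter rows where warehouse in ['W3', 'W1']:
   price warehouse   sku  stock
0    197        W3  C202    322
1    172        W3  C102    331
2     50        W1  C202    420
3      5        W3  C202    276
4    138        W1  C202     63
value_counts of warehouse:
warehouse
W3    3
W1    2
Name: count, dtype: int64
reset_index():
  warehouse  count
0        W3      3
1        W1      2
sort by count descending:
  warehouse  count
0        W3      3
1        W1      2
add column count_x4 = t['count'] * 4:
  warehouse  count  count_x4
0        W3      3        12
1        W1      2         8
Taking the sum of column 'count_x4' gives 20.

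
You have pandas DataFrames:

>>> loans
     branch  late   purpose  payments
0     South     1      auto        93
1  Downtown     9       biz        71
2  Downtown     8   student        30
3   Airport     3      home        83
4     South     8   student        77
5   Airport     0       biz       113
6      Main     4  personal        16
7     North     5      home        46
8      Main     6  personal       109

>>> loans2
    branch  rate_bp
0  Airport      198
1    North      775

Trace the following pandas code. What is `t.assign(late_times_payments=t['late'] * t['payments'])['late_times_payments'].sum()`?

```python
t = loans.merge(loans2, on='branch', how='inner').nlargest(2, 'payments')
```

merge on 'branch' (how='inner') → 3 rows:
    branch  late purpose  payments  rate_bp
0  Airport     3    home        83      198
1  Airport     0     biz       113      198
2    North     5    home        46      775
take 2 rows with largest payments:
    branch  late purpose  payments  rate_bp
1  Airport     0     biz       113      198
0  Airport     3    home        83      198
add column late_times_payments = t['late'] * t['payments']:
    branch  late purpose  payments  rate_bp  late_times_payments
1  Airport     0     biz       113      198                    0
0  Airport     3    home        83      198                  249
So sum() = 249.

249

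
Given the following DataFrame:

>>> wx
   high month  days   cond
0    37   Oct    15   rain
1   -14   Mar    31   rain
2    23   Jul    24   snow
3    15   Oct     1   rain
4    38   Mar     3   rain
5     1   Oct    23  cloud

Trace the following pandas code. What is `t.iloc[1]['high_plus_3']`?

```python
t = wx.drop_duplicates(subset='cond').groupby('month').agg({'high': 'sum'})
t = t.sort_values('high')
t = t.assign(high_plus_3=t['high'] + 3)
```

drop duplicate cond (keep=first):
   high month  days   cond
0    37   Oct    15   rain
2    23   Jul    24   snow
5     1   Oct    23  cloud
group by month, sum of high:
       high
month      
Jul      23
Oct      38
sort by high:
       high
month      
Jul      23
Oct      38
add column high_plus_3 = t['high'] + 3:
       high  high_plus_3
month                   
Jul      23           26
Oct      38           41
Then the value at position 1, column 'high_plus_3': 41

41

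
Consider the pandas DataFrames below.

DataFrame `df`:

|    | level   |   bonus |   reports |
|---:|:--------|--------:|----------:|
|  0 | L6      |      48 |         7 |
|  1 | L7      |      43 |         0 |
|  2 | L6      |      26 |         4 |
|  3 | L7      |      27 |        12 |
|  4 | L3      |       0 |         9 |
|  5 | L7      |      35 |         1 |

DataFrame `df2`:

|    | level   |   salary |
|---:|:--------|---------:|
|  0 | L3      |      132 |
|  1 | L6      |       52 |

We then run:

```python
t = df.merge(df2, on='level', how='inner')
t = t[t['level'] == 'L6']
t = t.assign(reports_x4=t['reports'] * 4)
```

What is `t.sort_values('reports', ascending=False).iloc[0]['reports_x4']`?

28

merge on 'level' (how='inner') → 3 rows:
  level  bonus  reports  salary
0    L6     48        7      52
1    L6     26        4      52
2    L3      0        9     132
filter rows where level == 'L6':
  level  bonus  reports  salary
0    L6     48        7      52
1    L6     26        4      52
add column reports_x4 = t['reports'] * 4:
  level  bonus  reports  salary  reports_x4
0    L6     48        7      52          28
1    L6     26        4      52          16
sort by reports descending:
  level  bonus  reports  salary  reports_x4
0    L6     48        7      52          28
1    L6     26        4      52          16
Then the value at position 0, column 'reports_x4': 28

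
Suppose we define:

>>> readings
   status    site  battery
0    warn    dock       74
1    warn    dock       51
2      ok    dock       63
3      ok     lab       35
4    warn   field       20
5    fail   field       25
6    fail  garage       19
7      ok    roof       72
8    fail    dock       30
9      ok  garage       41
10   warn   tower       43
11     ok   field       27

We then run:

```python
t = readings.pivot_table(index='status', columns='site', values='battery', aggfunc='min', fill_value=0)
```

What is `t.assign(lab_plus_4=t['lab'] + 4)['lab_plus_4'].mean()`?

15.6666666667

pivot: rows=status, cols=site, min(battery):
site    dock  field  garage  lab  roof  tower
status                                       
fail      30     25      19    0     0      0
ok        63     27      41   35    72      0
warn      51     20       0    0     0     43
add column lab_plus_4 = t['lab'] + 4:
site    dock  field  garage  lab  roof  tower  lab_plus_4
status                                                   
fail      30     25      19    0     0      0           4
ok        63     27      41   35    72      0          39
warn      51     20       0    0     0     43           4
Taking the mean of column 'lab_plus_4' gives 15.6666666667.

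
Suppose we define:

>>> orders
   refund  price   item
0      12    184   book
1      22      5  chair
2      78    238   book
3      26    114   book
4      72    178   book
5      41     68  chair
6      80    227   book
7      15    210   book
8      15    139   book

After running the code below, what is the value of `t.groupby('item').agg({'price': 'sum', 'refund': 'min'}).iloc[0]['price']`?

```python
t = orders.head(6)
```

714

take first 6 rows:
   refund  price   item
0      12    184   book
1      22      5  chair
2      78    238   book
3      26    114   book
4      72    178   book
5      41     68  chair
group by item: sum(price), min(refund):
       price  refund
item                
book     714      12
chair     73      22
Hence 714.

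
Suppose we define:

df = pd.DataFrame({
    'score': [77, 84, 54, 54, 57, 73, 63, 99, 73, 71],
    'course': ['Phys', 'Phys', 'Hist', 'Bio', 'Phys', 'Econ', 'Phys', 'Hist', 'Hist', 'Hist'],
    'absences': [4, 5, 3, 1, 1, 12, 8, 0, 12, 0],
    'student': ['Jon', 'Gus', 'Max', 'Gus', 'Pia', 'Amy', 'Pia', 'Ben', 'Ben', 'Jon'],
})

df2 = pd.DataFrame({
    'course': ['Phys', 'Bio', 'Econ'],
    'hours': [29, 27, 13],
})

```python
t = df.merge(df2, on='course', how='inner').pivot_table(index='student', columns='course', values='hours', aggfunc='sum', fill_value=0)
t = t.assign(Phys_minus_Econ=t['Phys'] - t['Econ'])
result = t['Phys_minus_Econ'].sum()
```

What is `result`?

merge on 'course' (how='inner') → 6 rows:
   score course  absences student  hours
0     77   Phys         4     Jon     29
1     84   Phys         5     Gus     29
2     54    Bio         1     Gus     27
3     57   Phys         1     Pia     29
4     73   Econ        12     Amy     13
5     63   Phys         8     Pia     29
pivot: rows=student, cols=course, sum(hours):
course   Bio  Econ  Phys
student                 
Amy        0    13     0
Gus       27     0    29
Jon        0     0    29
Pia        0     0    58
add column Phys_minus_Econ = t['Phys'] - t['Econ']:
course   Bio  Econ  Phys  Phys_minus_Econ
student                                  
Amy        0    13     0              -13
Gus       27     0    29               29
Jon        0     0    29               29
Pia        0     0    58               58

103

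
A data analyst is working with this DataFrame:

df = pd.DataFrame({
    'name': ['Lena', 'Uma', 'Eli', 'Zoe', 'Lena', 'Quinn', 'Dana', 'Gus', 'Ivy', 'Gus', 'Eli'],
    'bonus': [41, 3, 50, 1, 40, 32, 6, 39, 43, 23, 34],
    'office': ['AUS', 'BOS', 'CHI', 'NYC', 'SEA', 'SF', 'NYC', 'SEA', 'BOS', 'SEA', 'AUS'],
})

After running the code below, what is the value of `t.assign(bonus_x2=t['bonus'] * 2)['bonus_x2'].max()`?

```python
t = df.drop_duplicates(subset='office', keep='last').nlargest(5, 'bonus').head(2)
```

100

drop duplicate office (keep=last):
     name  bonus office
2     Eli     50    CHI
5   Quinn     32     SF
6    Dana      6    NYC
8     Ivy     43    BOS
9     Gus     23    SEA
10    Eli     34    AUS
take 5 rows with largest bonus:
     name  bonus office
2     Eli     50    CHI
8     Ivy     43    BOS
10    Eli     34    AUS
5   Quinn     32     SF
9     Gus     23    SEA
take first 2 rows:
  name  bonus office
2  Eli     50    CHI
8  Ivy     43    BOS
add column bonus_x2 = t['bonus'] * 2:
  name  bonus office  bonus_x2
2  Eli     50    CHI       100
8  Ivy     43    BOS        86
max of column 'bonus_x2' → 100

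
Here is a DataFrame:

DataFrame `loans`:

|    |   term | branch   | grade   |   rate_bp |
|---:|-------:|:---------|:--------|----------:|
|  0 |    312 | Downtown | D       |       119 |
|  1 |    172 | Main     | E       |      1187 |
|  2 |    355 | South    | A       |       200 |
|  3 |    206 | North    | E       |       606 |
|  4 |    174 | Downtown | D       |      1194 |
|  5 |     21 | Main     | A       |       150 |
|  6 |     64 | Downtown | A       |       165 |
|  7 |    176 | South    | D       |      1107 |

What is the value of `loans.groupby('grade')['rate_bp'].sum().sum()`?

group by grade, sum of rate_bp:
grade
A     515
D    2420
E    1793
Name: rate_bp, dtype: int64
The sum of the resulting series is 4728.

4728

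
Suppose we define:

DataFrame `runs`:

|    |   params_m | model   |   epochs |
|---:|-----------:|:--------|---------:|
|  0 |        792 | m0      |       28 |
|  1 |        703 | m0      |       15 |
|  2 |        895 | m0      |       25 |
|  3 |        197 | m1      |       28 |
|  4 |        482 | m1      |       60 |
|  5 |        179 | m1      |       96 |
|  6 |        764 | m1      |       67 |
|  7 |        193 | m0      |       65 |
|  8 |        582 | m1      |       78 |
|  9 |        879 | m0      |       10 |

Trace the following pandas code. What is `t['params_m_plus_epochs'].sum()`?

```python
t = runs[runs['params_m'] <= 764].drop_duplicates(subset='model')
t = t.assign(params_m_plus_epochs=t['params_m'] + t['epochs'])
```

filter rows where params_m <= 764:
   params_m model  epochs
1       703    m0      15
3       197    m1      28
4       482    m1      60
5       179    m1      96
6       764    m1      67
7       193    m0      65
8       582    m1      78
drop duplicate model (keep=first):
   params_m model  epochs
1       703    m0      15
3       197    m1      28
add column params_m_plus_epochs = t['params_m'] + t['epochs']:
   params_m model  epochs  params_m_plus_epochs
1       703    m0      15                   718
3       197    m1      28                   225
Finally, sum of column 'params_m_plus_epochs' = 943.

943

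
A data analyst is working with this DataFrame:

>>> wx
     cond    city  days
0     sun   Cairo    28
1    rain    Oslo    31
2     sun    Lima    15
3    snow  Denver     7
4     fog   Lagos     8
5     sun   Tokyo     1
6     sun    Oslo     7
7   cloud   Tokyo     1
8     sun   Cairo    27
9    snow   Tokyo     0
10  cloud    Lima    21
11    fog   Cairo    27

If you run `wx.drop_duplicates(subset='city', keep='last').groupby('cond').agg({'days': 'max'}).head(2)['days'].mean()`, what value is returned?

drop duplicate city (keep=last):
     cond    city  days
3    snow  Denver     7
4     fog   Lagos     8
6     sun    Oslo     7
9    snow   Tokyo     0
10  cloud    Lima    21
11    fog   Cairo    27
group by cond, max of days:
       days
cond       
cloud    21
fog      27
snow      7
sun       7
take first 2 rows:
       days
cond       
cloud    21
fog      27

24.0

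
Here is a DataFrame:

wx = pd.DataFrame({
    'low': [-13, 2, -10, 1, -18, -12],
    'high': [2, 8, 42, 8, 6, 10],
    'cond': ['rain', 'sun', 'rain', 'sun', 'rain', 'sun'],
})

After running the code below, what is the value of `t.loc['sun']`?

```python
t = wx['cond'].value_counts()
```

value_counts of cond:
cond
rain    3
sun     3
Name: count, dtype: int64

3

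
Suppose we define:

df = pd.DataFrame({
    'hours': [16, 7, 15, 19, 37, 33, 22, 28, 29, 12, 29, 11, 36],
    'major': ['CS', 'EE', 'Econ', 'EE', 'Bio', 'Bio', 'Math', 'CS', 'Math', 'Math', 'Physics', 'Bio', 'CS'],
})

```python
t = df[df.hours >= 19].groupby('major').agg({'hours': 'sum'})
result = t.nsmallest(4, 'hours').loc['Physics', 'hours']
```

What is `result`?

29

filter rows where hours >= 19:
    hours    major
3      19       EE
4      37      Bio
5      33      Bio
6      22     Math
7      28       CS
8      29     Math
10     29  Physics
12     36       CS
group by major, sum of hours:
         hours
major         
Bio         70
CS          64
EE          19
Math        51
Physics     29
take 4 rows with smallest hours:
         hours
major         
EE          19
Physics     29
Math        51
CS          64
Taking the value at row 'Physics', column 'hours' gives 29.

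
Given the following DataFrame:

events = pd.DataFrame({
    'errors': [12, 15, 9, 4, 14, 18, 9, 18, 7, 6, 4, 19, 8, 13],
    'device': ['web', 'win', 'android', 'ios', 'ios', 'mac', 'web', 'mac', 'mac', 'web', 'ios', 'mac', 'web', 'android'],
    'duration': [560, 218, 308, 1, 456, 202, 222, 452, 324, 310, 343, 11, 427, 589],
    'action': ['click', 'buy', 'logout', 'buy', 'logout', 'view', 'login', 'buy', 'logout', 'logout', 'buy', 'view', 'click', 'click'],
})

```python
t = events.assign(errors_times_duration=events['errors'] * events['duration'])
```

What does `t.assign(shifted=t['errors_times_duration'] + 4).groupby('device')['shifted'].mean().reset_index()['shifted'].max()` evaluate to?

5218.5

add column errors_times_duration = events['errors'] * events['duration']:
    errors   device  duration  action  errors_times_duration
0       12      web       560   click                   6720
1       15      win       218     buy                   3270
2        9  android       308  logout                   2772
3        4      ios         1     buy                      4
4       14      ios       456  logout                   6384
5       18      mac       202    view                   3636
6        9      web       222   login                   1998
7       18      mac       452     buy                   8136
8        7      mac       324  logout                   2268
9        6      web       310  logout                   1860
10       4      ios       343     buy                   1372
11      19      mac        11    view                    209
12       8      web       427   click                   3416
13      13  android       589   click                   7657
add column shifted = t['errors_times_duration'] + 4:
    errors   device  duration  action  errors_times_duration  shifted
0       12      web       560   click                   6720     6724
1       15      win       218     buy                   3270     3274
2        9  android       308  logout                   2772     2776
3        4      ios         1     buy                      4        8
4       14      ios       456  logout                   6384     6388
5       18      mac       202    view                   3636     3640
6        9      web       222   login                   1998     2002
7       18      mac       452     buy                   8136     8140
8        7      mac       324  logout                   2268     2272
9        6      web       310  logout                   1860     1864
10       4      ios       343     buy                   1372     1376
11      19      mac        11    view                    209      213
12       8      web       427   click                   3416     3420
13      13  android       589   click                   7657     7661
group by device, mean of shifted:
device
android    5218.500000
ios        2590.666667
mac        3566.250000
web        3502.500000
win        3274.000000
Name: shifted, dtype: float64
reset_index():
    device      shifted
0  android  5218.500000
1      ios  2590.666667
2      mac  3566.250000
3      web  3502.500000
4      win  3274.000000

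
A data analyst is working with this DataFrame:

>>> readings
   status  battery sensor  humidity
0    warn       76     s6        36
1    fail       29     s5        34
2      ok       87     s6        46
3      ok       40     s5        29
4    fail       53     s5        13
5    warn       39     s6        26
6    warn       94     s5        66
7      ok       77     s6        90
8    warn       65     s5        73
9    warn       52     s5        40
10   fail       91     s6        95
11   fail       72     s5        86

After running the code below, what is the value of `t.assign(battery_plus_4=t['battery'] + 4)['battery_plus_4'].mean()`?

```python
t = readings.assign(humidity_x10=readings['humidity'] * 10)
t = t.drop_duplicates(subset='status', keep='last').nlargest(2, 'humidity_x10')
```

78.5

add column humidity_x10 = readings['humidity'] * 10:
   status  battery sensor  humidity  humidity_x10
0    warn       76     s6        36           360
1    fail       29     s5        34           340
2      ok       87     s6        46           460
3      ok       40     s5        29           290
4    fail       53     s5        13           130
5    warn       39     s6        26           260
6    warn       94     s5        66           660
7      ok       77     s6        90           900
8    warn       65     s5        73           730
9    warn       52     s5        40           400
10   fail       91     s6        95           950
11   fail       72     s5        86           860
drop duplicate status (keep=last):
   status  battery sensor  humidity  humidity_x10
7      ok       77     s6        90           900
9    warn       52     s5        40           400
11   fail       72     s5        86           860
take 2 rows with largest humidity_x10:
   status  battery sensor  humidity  humidity_x10
7      ok       77     s6        90           900
11   fail       72     s5        86           860
add column battery_plus_4 = t['battery'] + 4:
   status  battery sensor  humidity  humidity_x10  battery_plus_4
7      ok       77     s6        90           900              81
11   fail       72     s5        86           860              76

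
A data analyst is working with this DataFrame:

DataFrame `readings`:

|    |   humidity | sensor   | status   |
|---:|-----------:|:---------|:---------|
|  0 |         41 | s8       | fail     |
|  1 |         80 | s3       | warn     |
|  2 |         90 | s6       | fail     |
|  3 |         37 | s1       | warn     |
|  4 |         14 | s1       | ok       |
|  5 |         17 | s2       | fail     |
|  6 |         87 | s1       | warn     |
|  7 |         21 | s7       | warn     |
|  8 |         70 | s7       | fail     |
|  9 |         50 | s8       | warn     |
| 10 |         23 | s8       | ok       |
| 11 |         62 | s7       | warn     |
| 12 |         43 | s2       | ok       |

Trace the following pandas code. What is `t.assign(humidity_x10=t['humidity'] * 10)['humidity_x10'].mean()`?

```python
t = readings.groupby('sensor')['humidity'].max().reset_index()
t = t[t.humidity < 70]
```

group by sensor, max of humidity:
sensor
s1    87
s2    43
s3    80
s6    90
s7    70
s8    50
Name: humidity, dtype: int64
reset_index():
  sensor  humidity
0     s1        87
1     s2        43
2     s3        80
3     s6        90
4     s7        70
5     s8        50
filter rows where humidity < 70:
  sensor  humidity
1     s2        43
5     s8        50
add column humidity_x10 = t['humidity'] * 10:
  sensor  humidity  humidity_x10
1     s2        43           430
5     s8        50           500
Taking the mean of column 'humidity_x10' gives 465.0.

465.0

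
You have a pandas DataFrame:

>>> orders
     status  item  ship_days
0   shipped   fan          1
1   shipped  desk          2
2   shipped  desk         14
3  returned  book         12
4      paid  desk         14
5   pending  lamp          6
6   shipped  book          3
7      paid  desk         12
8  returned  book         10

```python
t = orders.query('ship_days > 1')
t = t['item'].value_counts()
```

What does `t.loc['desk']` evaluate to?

4

filter rows where ship_days > 1:
     status  item  ship_days
1   shipped  desk          2
2   shipped  desk         14
3  returned  book         12
4      paid  desk         14
5   pending  lamp          6
6   shipped  book          3
7      paid  desk         12
8  returned  book         10
value_counts of item:
item
desk    4
book    3
lamp    1
Name: count, dtype: int64
So loc['desk'] = 4.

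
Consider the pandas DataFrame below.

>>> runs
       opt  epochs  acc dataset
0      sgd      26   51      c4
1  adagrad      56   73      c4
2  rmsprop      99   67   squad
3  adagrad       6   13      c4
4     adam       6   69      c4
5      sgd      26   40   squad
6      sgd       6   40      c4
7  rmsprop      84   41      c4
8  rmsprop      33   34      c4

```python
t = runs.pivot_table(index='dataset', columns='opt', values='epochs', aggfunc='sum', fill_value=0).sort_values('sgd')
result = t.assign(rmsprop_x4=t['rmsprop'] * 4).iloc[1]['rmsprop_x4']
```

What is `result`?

pivot: rows=dataset, cols=opt, sum(epochs):
opt      adagrad  adam  rmsprop  sgd
dataset                             
c4            62     6      117   32
squad          0     0       99   26
sort by sgd:
opt      adagrad  adam  rmsprop  sgd
dataset                             
squad          0     0       99   26
c4            62     6      117   32
add column rmsprop_x4 = t['rmsprop'] * 4:
opt      adagrad  adam  rmsprop  sgd  rmsprop_x4
dataset                                         
squad          0     0       99   26         396
c4            62     6      117   32         468

468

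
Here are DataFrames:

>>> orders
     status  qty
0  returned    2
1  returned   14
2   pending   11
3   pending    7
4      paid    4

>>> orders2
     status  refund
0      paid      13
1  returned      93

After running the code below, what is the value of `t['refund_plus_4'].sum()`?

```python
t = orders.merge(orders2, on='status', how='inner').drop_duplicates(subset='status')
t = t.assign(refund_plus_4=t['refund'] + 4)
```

merge on 'status' (how='inner') → 3 rows:
     status  qty  refund
0  returned    2      93
1  returned   14      93
2      paid    4      13
drop duplicate status (keep=first):
     status  qty  refund
0  returned    2      93
2      paid    4      13
add column refund_plus_4 = t['refund'] + 4:
     status  qty  refund  refund_plus_4
0  returned    2      93             97
2      paid    4      13             17
Reading off the sum of column 'refund_plus_4', we get 114.

114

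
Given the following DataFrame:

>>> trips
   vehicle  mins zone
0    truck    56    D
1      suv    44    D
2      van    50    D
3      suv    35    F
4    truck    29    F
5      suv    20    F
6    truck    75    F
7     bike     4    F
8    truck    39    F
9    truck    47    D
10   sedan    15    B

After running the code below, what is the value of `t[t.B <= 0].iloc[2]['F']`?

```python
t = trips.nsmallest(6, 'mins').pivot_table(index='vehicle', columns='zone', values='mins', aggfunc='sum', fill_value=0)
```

68

take 6 rows with smallest mins:
   vehicle  mins zone
7     bike     4    F
10   sedan    15    B
5      suv    20    F
4    truck    29    F
3      suv    35    F
8    truck    39    F
pivot: rows=vehicle, cols=zone, sum(mins):
zone      B   F
vehicle        
bike      0   4
sedan    15   0
suv       0  55
truck     0  68
filter rows where B <= 0:
zone     B   F
vehicle       
bike     0   4
suv      0  55
truck    0  68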